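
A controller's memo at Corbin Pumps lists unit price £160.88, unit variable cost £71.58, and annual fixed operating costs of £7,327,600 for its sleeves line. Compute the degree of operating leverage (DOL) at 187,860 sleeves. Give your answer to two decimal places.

1.78

Contribution at this volume is 187,860 × £89.30 = £16,775,898.00.
Operating income = contribution − fixed costs = £16,775,898.00 − £7,327,600 = £9,448,298.00.
DOL = contribution ÷ EBIT = £16,775,898.00 ÷ £9,448,298.00 = 1.7755.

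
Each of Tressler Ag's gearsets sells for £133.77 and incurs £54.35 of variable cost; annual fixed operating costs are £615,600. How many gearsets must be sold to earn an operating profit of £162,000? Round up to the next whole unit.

Unit CM = price − variable cost = £133.77 − £54.35 = £79.42.
Required volume = (fixed costs + target profit) ÷ CM = (£615,600 + £162,000) ÷ £79.42 = 9,790.98, so 9,791 gearsets.

9,791 gearsets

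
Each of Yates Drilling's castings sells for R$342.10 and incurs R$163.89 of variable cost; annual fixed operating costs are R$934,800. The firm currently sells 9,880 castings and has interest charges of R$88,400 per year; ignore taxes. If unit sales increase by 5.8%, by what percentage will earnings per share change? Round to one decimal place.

+13.8%

Total contribution margin = 9,880 × R$178.21 = R$1,760,714.80.
Subtracting fixed costs: EBIT = R$1,760,714.80 − R$934,800 = R$825,914.80.
Interest = R$88,400.00, so EBIT − I = R$737,514.80.
DCL = total CM / (EBIT − I) = R$1,760,714.80 / R$737,514.80 = 2.3874.
EPS therefore changes by 2.3874 × (+5.8%) = +13.8%.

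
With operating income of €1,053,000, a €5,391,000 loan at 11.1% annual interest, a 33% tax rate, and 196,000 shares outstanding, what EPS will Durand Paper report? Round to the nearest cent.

Interest = €598,401.00, so EBT = €1,053,000 − €598,401.00 = €454,599.00.
After tax at 33%: net income = €454,599.00 × 0.67 = €304,581.33.
EPS = €304,581.33 ÷ 196,000 = €1.55.

€1.55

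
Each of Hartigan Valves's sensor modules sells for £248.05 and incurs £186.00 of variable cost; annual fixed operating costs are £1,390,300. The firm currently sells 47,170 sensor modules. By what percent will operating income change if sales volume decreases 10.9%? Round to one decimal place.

Total contribution margin = 47,170 × £62.05 = £2,926,898.50.
Operating income = contribution − fixed costs = £2,926,898.50 − £1,390,300 = £1,536,598.50.
So DOL = total CM / EBIT = £2,926,898.50 / £1,536,598.50 = 1.9048.
%ΔEBIT = DOL × %ΔSales = 1.9048 × -10.9% = -20.8%.

-20.8%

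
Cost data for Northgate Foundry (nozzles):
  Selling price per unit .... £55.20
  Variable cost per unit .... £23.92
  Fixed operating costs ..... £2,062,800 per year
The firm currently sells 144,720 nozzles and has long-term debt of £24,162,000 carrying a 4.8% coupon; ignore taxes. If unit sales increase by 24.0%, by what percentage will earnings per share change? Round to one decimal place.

At 144,720 units, contribution = 144,720 × £31.28 = £4,526,841.60.
EBIT = £4,526,841.60 − £2,062,800 = £2,464,041.60.
After interest of £1,159,776.00, pre-tax earnings = £1,304,265.60.
Degree of combined leverage = contribution ÷ (EBIT − I) = £4,526,841.60 ÷ £1,304,265.60 = 3.4708.
EPS therefore changes by 3.4708 × (+24.0%) = +83.3%.

+83.3%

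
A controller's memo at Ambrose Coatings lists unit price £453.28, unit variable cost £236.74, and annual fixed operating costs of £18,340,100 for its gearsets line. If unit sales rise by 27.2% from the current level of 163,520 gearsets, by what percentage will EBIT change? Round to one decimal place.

+56.4%

At 163,520 units, contribution = 163,520 × £216.54 = £35,408,620.80.
Operating income = contribution − fixed costs = £35,408,620.80 − £18,340,100 = £17,068,520.80.
DOL = contribution ÷ EBIT = £35,408,620.80 ÷ £17,068,520.80 = 2.0745.
Operating income changes by 2.0745 × +27.2% = +56.4%.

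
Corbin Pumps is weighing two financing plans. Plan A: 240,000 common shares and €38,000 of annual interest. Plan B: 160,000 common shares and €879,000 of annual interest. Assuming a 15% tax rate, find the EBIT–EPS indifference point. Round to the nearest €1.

€2,561,000

Set EPS_A = EPS_B: (EBIT − €38,000)(1 − 0.15) ÷ 240,000 = (EBIT − €879,000)(1 − 0.15) ÷ 160,000.
Cancelling (1 − t) and cross-multiplying: 160,000·(EBIT − 38,000) = 240,000·(EBIT − 879,000).
EBIT × (240,000 − 160,000) = 879,000 × 240,000 − 38,000 × 160,000 = 204,880,000,000, so EBIT = 204,880,000,000 ÷ 80,000 = 2,561,000.00.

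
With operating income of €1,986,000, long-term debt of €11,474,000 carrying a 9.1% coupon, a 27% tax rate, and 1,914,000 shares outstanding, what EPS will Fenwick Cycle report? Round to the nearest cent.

€0.36

Pre-tax income = €1,986,000 − €1,044,134.00 = €941,866.00.
Net income = €941,866.00 × (1 − 0.27) = €687,562.18.
EPS = €687,562.18 ÷ 1,914,000 = €0.36.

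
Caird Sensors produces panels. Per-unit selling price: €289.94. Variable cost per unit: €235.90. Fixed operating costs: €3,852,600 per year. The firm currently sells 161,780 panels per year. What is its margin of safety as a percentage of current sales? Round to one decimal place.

55.9%

Contribution margin per unit = €289.94 − €235.90 = €54.04. Break-even units = €3,852,600 ÷ €54.04 = 71,291.64; break-even revenue = 71,291.64 × €289.94 = €20,670,296.89.
Actual sales revenue = 161,780 × €289.94 = €46,906,493.20.
Margin of safety = (€46,906,493.20 − €20,670,296.89) ÷ €46,906,493.20 = 55.9%.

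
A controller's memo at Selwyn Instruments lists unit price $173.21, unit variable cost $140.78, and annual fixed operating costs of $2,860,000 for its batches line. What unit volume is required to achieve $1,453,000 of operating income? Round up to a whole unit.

Unit CM = price − variable cost = $173.21 − $140.78 = $32.43.
Need Q such that Q × $32.43 − $2,860,000 = $1,453,000, i.e. Q = $4,313,000 / $32.43 = 132,994.14 → 132,995.

132,995 batches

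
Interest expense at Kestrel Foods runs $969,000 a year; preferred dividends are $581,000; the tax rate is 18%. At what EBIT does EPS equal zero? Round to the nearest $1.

$1,677,537

Grossing the preferred dividend up to pre-tax terms: $581,000 / (1 − 0.18) = $708,536.59.
Financial break-even EBIT = interest + D_p ÷ (1 − t) = $969,000 + $708,536.59 = $1,677,536.59.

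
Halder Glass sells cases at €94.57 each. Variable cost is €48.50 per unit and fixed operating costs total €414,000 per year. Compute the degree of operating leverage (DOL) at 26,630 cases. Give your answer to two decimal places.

At 26,630 units, contribution = 26,630 × €46.07 = €1,226,844.10.
Subtracting fixed costs: EBIT = €1,226,844.10 − €414,000 = €812,844.10.
Degree of operating leverage = €1,226,844.10 / €812,844.10 = 1.5093.

1.51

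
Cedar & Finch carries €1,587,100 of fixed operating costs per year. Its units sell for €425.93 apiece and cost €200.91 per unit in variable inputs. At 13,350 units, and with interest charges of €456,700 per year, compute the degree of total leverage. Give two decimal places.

3.13

Contribution at this volume is 13,350 × €225.02 = €3,004,017.00.
Subtracting fixed costs: EBIT = €3,004,017.00 − €1,587,100 = €1,416,917.00. Interest = €456,700.00.
DOL = €3,004,017.00 ÷ €1,416,917.00 = 2.1201; DFL = €1,416,917.00 ÷ €960,217.00 = 1.4756.
Combined leverage = 2.1201 × 1.4756 = 3.1284.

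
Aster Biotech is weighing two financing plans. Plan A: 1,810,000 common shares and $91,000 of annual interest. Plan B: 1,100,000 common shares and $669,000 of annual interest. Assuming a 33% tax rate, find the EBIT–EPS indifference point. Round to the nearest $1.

Set EPS_A = EPS_B: (EBIT − $91,000)(1 − 0.33) ÷ 1,810,000 = (EBIT − $669,000)(1 − 0.33) ÷ 1,100,000.
The (1 − t) factor cancels: (EBIT − 91,000) × 1,100,000 = (EBIT − 669,000) × 1,810,000.
Solving, EBIT = (669,000·1,810,000 − 91,000·1,100,000) / (1,810,000 − 1,100,000) = 1,110,790,000,000 / 710,000 = 1,564,492.96.

$1,564,493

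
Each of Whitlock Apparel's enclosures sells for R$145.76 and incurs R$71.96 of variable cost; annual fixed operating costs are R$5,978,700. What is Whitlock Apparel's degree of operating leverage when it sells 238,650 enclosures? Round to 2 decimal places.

Total contribution margin = 238,650 × R$73.80 = R$17,612,370.00.
EBIT = R$17,612,370.00 − R$5,978,700 = R$11,633,670.00.
DOL = contribution ÷ EBIT = R$17,612,370.00 ÷ R$11,633,670.00 = 1.5139.

1.51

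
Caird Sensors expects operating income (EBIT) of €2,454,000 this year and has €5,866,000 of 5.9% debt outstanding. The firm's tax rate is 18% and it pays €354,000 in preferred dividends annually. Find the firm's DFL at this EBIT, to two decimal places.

1.46

Interest = €346,094.00.
Preferred dividends grossed up pre-tax: €354,000 / (1 − 0.18) = €431,707.32.
DFL = EBIT ÷ [EBIT − I − D_p/(1−t)] = €2,454,000 ÷ [€2,454,000 − €346,094.00 − €431,707.32] = €2,454,000 ÷ €1,676,198.68 = 1.4640.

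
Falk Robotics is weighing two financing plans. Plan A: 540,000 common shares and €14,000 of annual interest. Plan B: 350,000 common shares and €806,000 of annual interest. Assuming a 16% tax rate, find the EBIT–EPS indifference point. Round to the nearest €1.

At indifference, (EBIT − 14,000)(1 − t)/540,000 = (EBIT − 806,000)(1 − t)/350,000.
The (1 − t) factor cancels: (EBIT − 14,000) × 350,000 = (EBIT − 806,000) × 540,000.
EBIT × (540,000 − 350,000) = 806,000 × 540,000 − 14,000 × 350,000 = 430,340,000,000, so EBIT = 430,340,000,000 ÷ 190,000 = 2,264,947.37.

€2,264,947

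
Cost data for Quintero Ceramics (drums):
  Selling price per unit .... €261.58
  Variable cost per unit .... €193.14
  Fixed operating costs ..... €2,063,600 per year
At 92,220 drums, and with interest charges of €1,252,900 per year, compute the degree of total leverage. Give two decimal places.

2.11

Contribution at this volume is 92,220 × €68.44 = €6,311,536.80.
Operating income = contribution − fixed costs = €6,311,536.80 − €2,063,600 = €4,247,936.80. Interest = €1,252,900.00, so EBIT − I = €2,995,036.80.
Degree of total leverage = total CM / (EBIT − interest) = €6,311,536.80 / €2,995,036.80 = 2.1073.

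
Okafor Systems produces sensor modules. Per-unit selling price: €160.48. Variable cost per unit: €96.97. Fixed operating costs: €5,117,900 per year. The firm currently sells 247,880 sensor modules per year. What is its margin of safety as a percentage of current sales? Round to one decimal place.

67.5%

Contribution margin per unit = €160.48 − €96.97 = €63.51. Break-even units = €5,117,900 ÷ €63.51 = 80,584.16; break-even revenue = 80,584.16 × €160.48 = €12,932,145.99.
Actual sales revenue = 247,880 × €160.48 = €39,779,782.40.
Margin of safety = (€39,779,782.40 − €12,932,145.99) ÷ €39,779,782.40 = 67.5%.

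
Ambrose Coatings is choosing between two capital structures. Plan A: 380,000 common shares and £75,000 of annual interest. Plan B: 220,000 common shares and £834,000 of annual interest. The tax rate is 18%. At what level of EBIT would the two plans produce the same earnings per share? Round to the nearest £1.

£1,877,625

At indifference, (EBIT − 75,000)(1 − t)/380,000 = (EBIT − 834,000)(1 − t)/220,000.
The (1 − t) factor cancels: (EBIT − 75,000) × 220,000 = (EBIT − 834,000) × 380,000.
Solving, EBIT = (834,000·380,000 − 75,000·220,000) / (380,000 − 220,000) = 300,420,000,000 / 160,000 = 1,877,625.00.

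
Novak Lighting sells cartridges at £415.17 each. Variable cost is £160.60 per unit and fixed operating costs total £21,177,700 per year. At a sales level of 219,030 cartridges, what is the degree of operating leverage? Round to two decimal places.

1.61

Total contribution margin = 219,030 × £254.57 = £55,758,467.10.
Operating income = contribution − fixed costs = £55,758,467.10 − £21,177,700 = £34,580,767.10.
DOL = contribution ÷ EBIT = £55,758,467.10 ÷ £34,580,767.10 = 1.6124.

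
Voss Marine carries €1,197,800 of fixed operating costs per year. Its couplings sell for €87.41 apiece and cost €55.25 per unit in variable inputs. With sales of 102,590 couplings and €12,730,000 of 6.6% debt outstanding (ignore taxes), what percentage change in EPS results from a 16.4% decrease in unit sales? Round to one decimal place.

-42.9%

Total contribution margin = 102,590 × €32.16 = €3,299,294.40.
Operating income = contribution − fixed costs = €3,299,294.40 − €1,197,800 = €2,101,494.40.
Interest = €840,180.00, so EBIT − I = €1,261,314.40.
Degree of combined leverage = contribution ÷ (EBIT − I) = €3,299,294.40 ÷ €1,261,314.40 = 2.6158.
%ΔEPS = DCL × %ΔSales = 2.6158 × -16.4% = -42.9%.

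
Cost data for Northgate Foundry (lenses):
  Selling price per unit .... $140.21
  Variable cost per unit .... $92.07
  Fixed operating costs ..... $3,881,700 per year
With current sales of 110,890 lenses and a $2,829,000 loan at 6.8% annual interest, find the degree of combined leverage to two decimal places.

At 110,890 units, contribution = 110,890 × $48.14 = $5,338,244.60.
Subtracting fixed costs: EBIT = $5,338,244.60 − $3,881,700 = $1,456,544.60. Interest = $192,372.00, so EBIT − I = $1,264,172.60.
Degree of total leverage = total CM / (EBIT − interest) = $5,338,244.60 / $1,264,172.60 = 4.2227.

4.22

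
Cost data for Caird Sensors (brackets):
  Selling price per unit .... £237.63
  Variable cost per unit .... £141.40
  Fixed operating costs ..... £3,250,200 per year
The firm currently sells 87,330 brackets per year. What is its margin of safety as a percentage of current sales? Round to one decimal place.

Each unit contributes £237.63 − £141.40 = £96.23. Break-even units = £3,250,200 ÷ £96.23 = 33,775.33; break-even revenue = 33,775.33 × £237.63 = £8,026,031.65.
Current sales = 87,330 × £237.63 = £20,752,227.90.
Margin of safety = (£20,752,227.90 − £8,026,031.65) ÷ £20,752,227.90 = 61.3%.

61.3%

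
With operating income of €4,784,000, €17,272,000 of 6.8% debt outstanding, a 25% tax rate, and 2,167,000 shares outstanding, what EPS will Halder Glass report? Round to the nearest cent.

Interest = €1,174,496.00, so EBT = €4,784,000 − €1,174,496.00 = €3,609,504.00.
Net income = €3,609,504.00 × (1 − 0.25) = €2,707,128.00.
Per share: €2,707,128.00 / 2,167,000 shares = €1.25.

€1.25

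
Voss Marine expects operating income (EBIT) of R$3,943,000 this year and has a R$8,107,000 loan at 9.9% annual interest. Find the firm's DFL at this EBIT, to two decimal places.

Interest = R$802,593.00.
Degree of financial leverage = EBIT / (EBIT − interest) = R$3,943,000 / R$3,140,407.00 = 1.2556.

1.26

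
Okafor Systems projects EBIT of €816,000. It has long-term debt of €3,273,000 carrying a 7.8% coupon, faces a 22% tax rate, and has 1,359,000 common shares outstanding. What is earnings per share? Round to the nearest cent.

€0.32

Pre-tax income = €816,000 − €255,294.00 = €560,706.00.
Net income = €560,706.00 × (1 − 0.22) = €437,350.68.
Per share: €437,350.68 / 1,359,000 shares = €0.32.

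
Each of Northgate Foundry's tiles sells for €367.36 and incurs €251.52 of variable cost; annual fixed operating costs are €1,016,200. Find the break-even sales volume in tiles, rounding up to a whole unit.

8,773 tiles

Unit CM = price − variable cost = €367.36 − €251.52 = €115.84.
Break-even Q = €1,016,200 / €115.84 = 8,772.44 → 8,773 tiles.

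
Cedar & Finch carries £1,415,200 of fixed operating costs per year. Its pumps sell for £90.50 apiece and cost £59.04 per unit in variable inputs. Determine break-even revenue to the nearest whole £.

CM per unit = £90.50 − £59.04 = £31.46; CM ratio = £31.46 / £90.50 = 0.3476.
Break-even sales = FC ÷ CM ratio = £1,415,200 × £90.50 / £31.46 = £4,071,062.

£4,071,062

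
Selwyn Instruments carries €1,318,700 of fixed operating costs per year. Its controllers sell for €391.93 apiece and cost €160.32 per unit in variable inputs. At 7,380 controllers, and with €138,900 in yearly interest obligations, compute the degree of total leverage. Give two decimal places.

6.79

At 7,380 units, contribution = 7,380 × €231.61 = €1,709,281.80.
EBIT = €1,709,281.80 − €1,318,700 = €390,581.80. Interest = €138,900.00, so EBIT − I = €251,681.80.
DCL = contribution ÷ (EBIT − I) = €1,709,281.80 ÷ €251,681.80 = 6.7914.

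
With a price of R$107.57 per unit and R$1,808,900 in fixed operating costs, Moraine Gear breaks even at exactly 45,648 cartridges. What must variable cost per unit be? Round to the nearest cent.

R$67.94

At break-even, FC = Q × (P − VC), so P − VC = R$1,808,900 ÷ 45,648 = R$39.6271.
Hence VC = price − CM = R$107.57 − R$39.6271 = R$67.94.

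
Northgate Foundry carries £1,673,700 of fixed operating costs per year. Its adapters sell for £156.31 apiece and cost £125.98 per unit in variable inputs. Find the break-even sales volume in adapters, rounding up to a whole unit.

Each unit contributes £156.31 − £125.98 = £30.33.
Break-even volume = fixed costs ÷ CM per unit = £1,673,700 ÷ £30.33 = 55,182.99, so 55,183 adapters.

55,183 adapters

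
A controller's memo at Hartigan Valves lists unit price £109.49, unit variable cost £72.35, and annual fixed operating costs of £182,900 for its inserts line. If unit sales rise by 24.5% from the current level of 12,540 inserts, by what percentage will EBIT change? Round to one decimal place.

+40.3%

Total contribution margin = 12,540 × £37.14 = £465,735.60.
Subtracting fixed costs: EBIT = £465,735.60 − £182,900 = £282,835.60.
DOL = contribution ÷ EBIT = £465,735.60 ÷ £282,835.60 = 1.6467.
%ΔEBIT = DOL × %ΔSales = 1.6467 × +24.5% = +40.3%.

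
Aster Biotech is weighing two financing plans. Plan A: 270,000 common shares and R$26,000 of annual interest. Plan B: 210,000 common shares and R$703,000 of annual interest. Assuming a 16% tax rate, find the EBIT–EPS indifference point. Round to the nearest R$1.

At indifference, (EBIT − 26,000)(1 − t)/270,000 = (EBIT − 703,000)(1 − t)/210,000.
Cancelling (1 − t) and cross-multiplying: 210,000·(EBIT − 26,000) = 270,000·(EBIT − 703,000).
Solving, EBIT = (703,000·270,000 − 26,000·210,000) / (270,000 − 210,000) = 184,350,000,000 / 60,000 = 3,072,500.00.

R$3,072,500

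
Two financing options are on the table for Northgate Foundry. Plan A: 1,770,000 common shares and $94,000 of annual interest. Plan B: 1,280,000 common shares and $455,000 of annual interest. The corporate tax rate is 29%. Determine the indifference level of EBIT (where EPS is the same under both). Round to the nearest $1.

$1,398,020

At indifference, (EBIT − 94,000)(1 − t)/1,770,000 = (EBIT − 455,000)(1 − t)/1,280,000.
Cancelling (1 − t) and cross-multiplying: 1,280,000·(EBIT − 94,000) = 1,770,000·(EBIT − 455,000).
EBIT × (1,770,000 − 1,280,000) = 455,000 × 1,770,000 − 94,000 × 1,280,000 = 685,030,000,000, so EBIT = 685,030,000,000 ÷ 490,000 = 1,398,020.41.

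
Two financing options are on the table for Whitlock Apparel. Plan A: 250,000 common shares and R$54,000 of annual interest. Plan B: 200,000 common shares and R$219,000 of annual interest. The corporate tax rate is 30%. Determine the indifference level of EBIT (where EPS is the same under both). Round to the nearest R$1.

R$879,000

Set EPS_A = EPS_B: (EBIT − R$54,000)(1 − 0.30) ÷ 250,000 = (EBIT − R$219,000)(1 − 0.30) ÷ 200,000.
Cancelling (1 − t) and cross-multiplying: 200,000·(EBIT − 54,000) = 250,000·(EBIT − 219,000).
Solving, EBIT = (219,000·250,000 − 54,000·200,000) / (250,000 − 200,000) = 43,950,000,000 / 50,000 = 879,000.00.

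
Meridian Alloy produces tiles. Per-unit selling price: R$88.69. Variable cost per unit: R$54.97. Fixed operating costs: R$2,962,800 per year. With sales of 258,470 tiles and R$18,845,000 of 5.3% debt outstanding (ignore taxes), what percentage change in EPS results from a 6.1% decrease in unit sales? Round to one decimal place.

At 258,470 units, contribution = 258,470 × R$33.72 = R$8,715,608.40.
Operating income = contribution − fixed costs = R$8,715,608.40 − R$2,962,800 = R$5,752,808.40.
After interest of R$998,785.00, pre-tax earnings = R$4,754,023.40.
Degree of combined leverage = contribution ÷ (EBIT − I) = R$8,715,608.40 ÷ R$4,754,023.40 = 1.8333.
EPS therefore changes by 1.8333 × (-6.1%) = -11.2%.

-11.2%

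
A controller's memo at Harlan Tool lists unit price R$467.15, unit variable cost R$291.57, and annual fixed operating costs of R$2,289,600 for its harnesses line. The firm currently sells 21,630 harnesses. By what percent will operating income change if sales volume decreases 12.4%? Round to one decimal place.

-31.2%

At 21,630 units, contribution = 21,630 × R$175.58 = R$3,797,795.40.
EBIT = R$3,797,795.40 − R$2,289,600 = R$1,508,195.40.
DOL = contribution ÷ EBIT = R$3,797,795.40 ÷ R$1,508,195.40 = 2.5181.
So EBIT moves 2.5181 × (-12.4%) = -31.2%.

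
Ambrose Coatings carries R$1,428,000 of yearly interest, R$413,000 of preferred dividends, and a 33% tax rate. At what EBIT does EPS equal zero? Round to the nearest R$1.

Preferred dividends are paid after tax, so their pre-tax equivalent is R$413,000 ÷ (1 − 0.33) = R$616,417.91.
EPS = 0 when EBIT covers interest plus the pre-tax preferred burden: R$1,428,000 + R$616,417.91 = R$2,044,417.91.

R$2,044,418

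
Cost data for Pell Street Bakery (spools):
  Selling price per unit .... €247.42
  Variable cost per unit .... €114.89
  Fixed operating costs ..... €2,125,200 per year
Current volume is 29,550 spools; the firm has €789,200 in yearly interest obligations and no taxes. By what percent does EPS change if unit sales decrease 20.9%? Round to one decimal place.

-81.7%

Contribution at this volume is 29,550 × €132.53 = €3,916,261.50.
EBIT = €3,916,261.50 − €2,125,200 = €1,791,061.50.
Interest = €789,200.00, so EBIT − I = €1,001,861.50.
Degree of combined leverage = contribution ÷ (EBIT − I) = €3,916,261.50 ÷ €1,001,861.50 = 3.9090.
%ΔEPS = DCL × %ΔSales = 3.9090 × -20.9% = -81.7%.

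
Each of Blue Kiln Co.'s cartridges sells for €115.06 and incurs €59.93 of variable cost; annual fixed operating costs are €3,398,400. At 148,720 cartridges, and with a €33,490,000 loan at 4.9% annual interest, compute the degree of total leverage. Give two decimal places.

2.59

At 148,720 units, contribution = 148,720 × €55.13 = €8,198,933.60.
EBIT = €8,198,933.60 − €3,398,400 = €4,800,533.60. Interest = €1,641,010.00, so EBIT − I = €3,159,523.60.
DCL = contribution ÷ (EBIT − I) = €8,198,933.60 ÷ €3,159,523.60 = 2.5950.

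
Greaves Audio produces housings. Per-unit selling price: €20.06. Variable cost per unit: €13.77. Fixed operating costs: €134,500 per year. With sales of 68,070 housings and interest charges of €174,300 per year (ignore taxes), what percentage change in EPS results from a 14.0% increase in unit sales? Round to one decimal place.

Total contribution margin = 68,070 × €6.29 = €428,160.30.
EBIT = €428,160.30 − €134,500 = €293,660.30.
Interest = €174,300.00, so EBIT − I = €119,360.30.
DCL = total CM / (EBIT − I) = €428,160.30 / €119,360.30 = 3.5871.
%ΔEPS = DCL × %ΔSales = 3.5871 × +14.0% = +50.2%.

+50.2%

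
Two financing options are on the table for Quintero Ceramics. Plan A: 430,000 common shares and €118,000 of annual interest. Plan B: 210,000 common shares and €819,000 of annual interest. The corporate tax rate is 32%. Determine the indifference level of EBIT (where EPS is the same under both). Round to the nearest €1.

€1,488,136

At indifference, (EBIT − 118,000)(1 − t)/430,000 = (EBIT − 819,000)(1 − t)/210,000.
The (1 − t) factor cancels: (EBIT − 118,000) × 210,000 = (EBIT − 819,000) × 430,000.
EBIT × (430,000 − 210,000) = 819,000 × 430,000 − 118,000 × 210,000 = 327,390,000,000, so EBIT = 327,390,000,000 ÷ 220,000 = 1,488,136.36.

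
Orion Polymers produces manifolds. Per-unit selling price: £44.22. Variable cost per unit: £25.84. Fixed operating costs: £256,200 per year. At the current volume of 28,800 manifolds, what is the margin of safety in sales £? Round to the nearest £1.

Unit CM = price − variable cost = £44.22 − £25.84 = £18.38. Break-even units = £256,200 ÷ £18.38 = 13,939.06; break-even revenue = 13,939.06 × £44.22 = £616,385.42.
Current sales = 28,800 × £44.22 = £1,273,536.00.
Margin of safety = £1,273,536.00 − £616,385.42 = £657,151.

£657,151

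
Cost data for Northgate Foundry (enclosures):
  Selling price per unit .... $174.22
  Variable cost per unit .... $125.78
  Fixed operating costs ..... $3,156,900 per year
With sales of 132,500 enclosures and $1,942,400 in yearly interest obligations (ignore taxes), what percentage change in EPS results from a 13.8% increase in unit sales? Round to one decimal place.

Total contribution margin = 132,500 × $48.44 = $6,418,300.00.
Subtracting fixed costs: EBIT = $6,418,300.00 − $3,156,900 = $3,261,400.00.
Interest = $1,942,400.00, so EBIT − I = $1,319,000.00.
Degree of combined leverage = contribution ÷ (EBIT − I) = $6,418,300.00 ÷ $1,319,000.00 = 4.8660.
%ΔEPS = DCL × %ΔSales = 4.8660 × +13.8% = +67.2%.

+67.2%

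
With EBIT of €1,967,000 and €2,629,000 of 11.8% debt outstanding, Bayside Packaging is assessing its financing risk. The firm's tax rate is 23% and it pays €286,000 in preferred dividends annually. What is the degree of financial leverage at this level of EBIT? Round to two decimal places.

Annual interest charges come to €310,222.00.
Pre-tax preferred-dividend burden = €286,000 ÷ (1 − 0.23) = €371,428.57.
DFL = EBIT ÷ [EBIT − I − D_p/(1−t)] = €1,967,000 ÷ [€1,967,000 − €310,222.00 − €371,428.57] = €1,967,000 ÷ €1,285,349.43 = 1.5303.

1.53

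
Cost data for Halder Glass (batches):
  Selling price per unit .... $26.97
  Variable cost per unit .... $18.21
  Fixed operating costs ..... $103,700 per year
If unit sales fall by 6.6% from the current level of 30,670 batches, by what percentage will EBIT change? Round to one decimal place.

-10.7%

Contribution at this volume is 30,670 × $8.76 = $268,669.20.
EBIT = $268,669.20 − $103,700 = $164,969.20.
So DOL = total CM / EBIT = $268,669.20 / $164,969.20 = 1.6286.
%ΔEBIT = DOL × %ΔSales = 1.6286 × -6.6% = -10.7%.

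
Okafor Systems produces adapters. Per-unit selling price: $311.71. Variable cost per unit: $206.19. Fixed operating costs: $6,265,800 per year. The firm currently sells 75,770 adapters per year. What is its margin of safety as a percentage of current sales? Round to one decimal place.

Each unit contributes $311.71 − $206.19 = $105.52. Break-even units = $6,265,800 ÷ $105.52 = 59,380.21; break-even revenue = 59,380.21 × $311.71 = $18,509,405.97.
Current sales = 75,770 × $311.71 = $23,618,266.70.
Margin of safety = ($23,618,266.70 − $18,509,405.97) ÷ $23,618,266.70 = 21.6%.

21.6%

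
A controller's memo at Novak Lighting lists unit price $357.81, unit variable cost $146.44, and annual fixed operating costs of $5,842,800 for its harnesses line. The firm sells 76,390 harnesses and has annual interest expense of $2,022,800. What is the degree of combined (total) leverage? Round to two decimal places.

1.95

Contribution at this volume is 76,390 × $211.37 = $16,146,554.30.
EBIT = $16,146,554.30 − $5,842,800 = $10,303,754.30. Interest = $2,022,800.00.
DOL = $16,146,554.30 ÷ $10,303,754.30 = 1.5671; DFL = $10,303,754.30 ÷ $8,280,954.30 = 1.2443.
DCL = DOL × DFL = 1.5671 × 1.2443 = 1.9499.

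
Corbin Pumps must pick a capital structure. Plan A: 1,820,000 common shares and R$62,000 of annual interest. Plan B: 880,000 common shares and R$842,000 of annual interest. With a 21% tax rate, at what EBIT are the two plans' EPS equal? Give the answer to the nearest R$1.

At indifference, (EBIT − 62,000)(1 − t)/1,820,000 = (EBIT − 842,000)(1 − t)/880,000.
The (1 − t) factor cancels: (EBIT − 62,000) × 880,000 = (EBIT − 842,000) × 1,820,000.
Solving, EBIT = (842,000·1,820,000 − 62,000·880,000) / (1,820,000 − 880,000) = 1,477,880,000,000 / 940,000 = 1,572,212.77.

R$1,572,213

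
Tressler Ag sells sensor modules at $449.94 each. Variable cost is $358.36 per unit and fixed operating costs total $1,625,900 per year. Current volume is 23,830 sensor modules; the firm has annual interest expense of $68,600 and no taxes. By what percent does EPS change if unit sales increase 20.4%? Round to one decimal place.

+91.3%

Total contribution margin = 23,830 × $91.58 = $2,182,351.40.
EBIT = $2,182,351.40 − $1,625,900 = $556,451.40.
After interest of $68,600.00, pre-tax earnings = $487,851.40.
DCL = total CM / (EBIT − I) = $2,182,351.40 / $487,851.40 = 4.4734.
%ΔEPS = DCL × %ΔSales = 4.4734 × +20.4% = +91.3%.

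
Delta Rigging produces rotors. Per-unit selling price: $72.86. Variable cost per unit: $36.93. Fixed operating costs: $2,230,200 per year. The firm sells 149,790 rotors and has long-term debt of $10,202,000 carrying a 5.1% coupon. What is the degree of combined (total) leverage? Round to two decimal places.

2.05

Total contribution margin = 149,790 × $35.93 = $5,381,954.70.
Subtracting fixed costs: EBIT = $5,381,954.70 − $2,230,200 = $3,151,754.70. Interest = $520,302.00, so EBIT − I = $2,631,452.70.
Degree of total leverage = total CM / (EBIT − interest) = $5,381,954.70 / $2,631,452.70 = 2.0452.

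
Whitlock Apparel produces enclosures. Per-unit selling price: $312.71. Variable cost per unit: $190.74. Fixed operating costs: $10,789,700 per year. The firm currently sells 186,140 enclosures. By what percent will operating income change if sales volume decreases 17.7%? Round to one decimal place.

Total contribution margin = 186,140 × $121.97 = $22,703,495.80.
EBIT = $22,703,495.80 − $10,789,700 = $11,913,795.80.
So DOL = total CM / EBIT = $22,703,495.80 / $11,913,795.80 = 1.9056.
Operating income changes by 1.9056 × -17.7% = -33.7%.

-33.7%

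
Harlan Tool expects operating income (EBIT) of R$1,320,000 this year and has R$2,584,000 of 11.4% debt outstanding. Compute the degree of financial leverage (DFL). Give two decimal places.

1.29

Annual interest charges come to R$294,576.00.
Degree of financial leverage = EBIT / (EBIT − interest) = R$1,320,000 / R$1,025,424.00 = 1.2873.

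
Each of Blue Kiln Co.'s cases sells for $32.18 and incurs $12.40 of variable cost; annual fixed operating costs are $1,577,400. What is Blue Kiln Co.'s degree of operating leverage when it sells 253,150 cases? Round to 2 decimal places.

1.46

Total contribution margin = 253,150 × $19.78 = $5,007,307.00.
Subtracting fixed costs: EBIT = $5,007,307.00 − $1,577,400 = $3,429,907.00.
So DOL = total CM / EBIT = $5,007,307.00 / $3,429,907.00 = 1.4599.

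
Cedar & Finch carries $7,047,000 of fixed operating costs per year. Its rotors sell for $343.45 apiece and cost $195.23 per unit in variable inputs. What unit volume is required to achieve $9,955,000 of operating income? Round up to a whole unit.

Unit CM = price − variable cost = $343.45 − $195.23 = $148.22.
Units = (FC + target) / CM = ($7,047,000 + $9,955,000) / $148.22 = 114,707.87, so 114,708 rotors.

114,708 rotors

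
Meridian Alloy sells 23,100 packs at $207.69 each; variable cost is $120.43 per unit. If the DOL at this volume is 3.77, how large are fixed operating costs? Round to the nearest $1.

Contribution at this volume is 23,100 × $87.26 = $2,015,706.00.
Since DOL = CM ÷ EBIT, EBIT = $2,015,706.00 ÷ 3.77 = $534,670.03.
Fixed costs = CM − EBIT = $2,015,706.00 − $534,670.03 = $1,481,036.

$1,481,036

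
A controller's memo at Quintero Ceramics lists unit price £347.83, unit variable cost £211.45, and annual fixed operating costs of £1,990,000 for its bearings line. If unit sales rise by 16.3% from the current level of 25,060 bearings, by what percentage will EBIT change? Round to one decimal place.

At 25,060 units, contribution = 25,060 × £136.38 = £3,417,682.80.
Subtracting fixed costs: EBIT = £3,417,682.80 − £1,990,000 = £1,427,682.80.
DOL = contribution ÷ EBIT = £3,417,682.80 ÷ £1,427,682.80 = 2.3939.
Operating income changes by 2.3939 × +16.3% = +39.0%.

+39.0%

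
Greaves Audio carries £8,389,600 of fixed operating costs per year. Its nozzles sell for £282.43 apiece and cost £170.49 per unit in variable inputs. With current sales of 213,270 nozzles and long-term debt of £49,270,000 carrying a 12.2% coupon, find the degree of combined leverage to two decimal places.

At 213,270 units, contribution = 213,270 × £111.94 = £23,873,443.80.
Operating income = contribution − fixed costs = £23,873,443.80 − £8,389,600 = £15,483,843.80. Interest = £6,010,940.00.
DOL = £23,873,443.80 ÷ £15,483,843.80 = 1.5418; DFL = £15,483,843.80 ÷ £9,472,903.80 = 1.6345.
Combined leverage = 1.5418 × 1.6345 = 2.5201.

2.52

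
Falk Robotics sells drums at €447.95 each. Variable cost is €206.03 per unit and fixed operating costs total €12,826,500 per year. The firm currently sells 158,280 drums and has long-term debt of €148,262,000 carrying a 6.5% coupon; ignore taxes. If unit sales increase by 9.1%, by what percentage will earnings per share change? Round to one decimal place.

+22.0%

Total contribution margin = 158,280 × €241.92 = €38,291,097.60.
Operating income = contribution − fixed costs = €38,291,097.60 − €12,826,500 = €25,464,597.60.
Interest = €9,637,030.00, so EBIT − I = €15,827,567.60.
DCL = total CM / (EBIT − I) = €38,291,097.60 / €15,827,567.60 = 2.4193.
EPS therefore changes by 2.4193 × (+9.1%) = +22.0%.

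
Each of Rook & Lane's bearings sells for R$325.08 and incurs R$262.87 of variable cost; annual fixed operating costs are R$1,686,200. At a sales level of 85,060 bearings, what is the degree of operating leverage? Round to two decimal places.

Total contribution margin = 85,060 × R$62.21 = R$5,291,582.60.
Operating income = contribution − fixed costs = R$5,291,582.60 − R$1,686,200 = R$3,605,382.60.
DOL = contribution ÷ EBIT = R$5,291,582.60 ÷ R$3,605,382.60 = 1.4677.

1.47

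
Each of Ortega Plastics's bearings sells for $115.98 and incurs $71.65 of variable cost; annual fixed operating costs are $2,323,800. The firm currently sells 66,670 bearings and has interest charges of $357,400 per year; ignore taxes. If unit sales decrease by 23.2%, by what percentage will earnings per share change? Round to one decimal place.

-250.0%

Total contribution margin = 66,670 × $44.33 = $2,955,481.10.
Operating income = contribution − fixed costs = $2,955,481.10 − $2,323,800 = $631,681.10.
Interest = $357,400.00, so EBIT − I = $274,281.10.
DCL = total CM / (EBIT − I) = $2,955,481.10 / $274,281.10 = 10.7754.
%ΔEPS = DCL × %ΔSales = 10.7754 × -23.2% = -250.0%.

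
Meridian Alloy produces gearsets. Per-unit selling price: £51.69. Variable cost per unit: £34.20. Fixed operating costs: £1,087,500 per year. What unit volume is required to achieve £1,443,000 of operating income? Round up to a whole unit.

Each unit contributes £51.69 − £34.20 = £17.49.
Units = (FC + target) / CM = (£1,087,500 + £1,443,000) / £17.49 = 144,682.68, so 144,683 gearsets.

144,683 gearsets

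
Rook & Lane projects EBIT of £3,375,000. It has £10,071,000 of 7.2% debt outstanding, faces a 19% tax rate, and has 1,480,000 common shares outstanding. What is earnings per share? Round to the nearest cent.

Pre-tax income = £3,375,000 − £725,112.00 = £2,649,888.00.
Net income = £2,649,888.00 × (1 − 0.19) = £2,146,409.28.
Per share: £2,146,409.28 / 1,480,000 shares = £1.45.

£1.45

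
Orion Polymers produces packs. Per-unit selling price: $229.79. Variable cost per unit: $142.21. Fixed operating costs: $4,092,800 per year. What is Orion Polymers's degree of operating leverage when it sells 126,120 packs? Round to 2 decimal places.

1.59

Contribution at this volume is 126,120 × $87.58 = $11,045,589.60.
Operating income = contribution − fixed costs = $11,045,589.60 − $4,092,800 = $6,952,789.60.
So DOL = total CM / EBIT = $11,045,589.60 / $6,952,789.60 = 1.5887.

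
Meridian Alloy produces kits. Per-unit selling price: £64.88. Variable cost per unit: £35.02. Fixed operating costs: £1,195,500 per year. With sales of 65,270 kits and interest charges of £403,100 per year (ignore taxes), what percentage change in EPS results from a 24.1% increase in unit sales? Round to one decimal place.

+134.1%

Total contribution margin = 65,270 × £29.86 = £1,948,962.20.
EBIT = £1,948,962.20 − £1,195,500 = £753,462.20.
Interest = £403,100.00, so EBIT − I = £350,362.20.
DCL = total CM / (EBIT − I) = £1,948,962.20 / £350,362.20 = 5.5627.
%ΔEPS = DCL × %ΔSales = 5.5627 × +24.1% = +134.1%.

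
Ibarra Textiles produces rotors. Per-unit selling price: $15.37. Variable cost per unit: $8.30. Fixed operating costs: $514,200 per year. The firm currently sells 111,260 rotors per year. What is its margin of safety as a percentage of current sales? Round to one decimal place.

34.6%

Each unit contributes $15.37 − $8.30 = $7.07. Break-even units = $514,200 ÷ $7.07 = 72,729.84; break-even revenue = 72,729.84 × $15.37 = $1,117,857.71.
Current sales = 111,260 × $15.37 = $1,710,066.20.
Margin of safety = ($1,710,066.20 − $1,117,857.71) ÷ $1,710,066.20 = 34.6%.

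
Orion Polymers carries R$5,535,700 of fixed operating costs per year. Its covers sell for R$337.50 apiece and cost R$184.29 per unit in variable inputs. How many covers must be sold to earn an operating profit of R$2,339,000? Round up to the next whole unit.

51,399 covers

Contribution margin per unit = R$337.50 − R$184.29 = R$153.21.
Units = (FC + target) / CM = (R$5,535,700 + R$2,339,000) / R$153.21 = 51,398.08, so 51,399 covers.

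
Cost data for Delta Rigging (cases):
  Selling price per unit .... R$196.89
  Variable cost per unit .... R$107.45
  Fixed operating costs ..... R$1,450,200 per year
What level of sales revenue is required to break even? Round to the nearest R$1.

CM per unit = R$196.89 − R$107.45 = R$89.44; CM ratio = R$89.44 / R$196.89 = 0.4543.
Break-even sales = FC ÷ CM ratio = R$1,450,200 × R$196.89 / R$89.44 = R$3,192,418.

R$3,192,418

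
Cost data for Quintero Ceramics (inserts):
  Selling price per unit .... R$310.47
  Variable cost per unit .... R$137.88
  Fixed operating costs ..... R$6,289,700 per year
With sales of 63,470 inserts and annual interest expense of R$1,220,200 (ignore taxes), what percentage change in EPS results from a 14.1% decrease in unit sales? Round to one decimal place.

Total contribution margin = 63,470 × R$172.59 = R$10,954,287.30.
Operating income = contribution − fixed costs = R$10,954,287.30 − R$6,289,700 = R$4,664,587.30.
Interest = R$1,220,200.00, so EBIT − I = R$3,444,387.30.
Degree of combined leverage = contribution ÷ (EBIT − I) = R$10,954,287.30 ÷ R$3,444,387.30 = 3.1803.
%ΔEPS = DCL × %ΔSales = 3.1803 × -14.1% = -44.8%.

-44.8%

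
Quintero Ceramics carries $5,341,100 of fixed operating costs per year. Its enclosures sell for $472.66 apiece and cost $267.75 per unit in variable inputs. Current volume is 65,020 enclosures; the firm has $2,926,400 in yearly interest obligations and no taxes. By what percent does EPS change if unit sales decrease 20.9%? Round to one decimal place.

Contribution at this volume is 65,020 × $204.91 = $13,323,248.20.
Operating income = contribution − fixed costs = $13,323,248.20 − $5,341,100 = $7,982,148.20.
After interest of $2,926,400.00, pre-tax earnings = $5,055,748.20.
Degree of combined leverage = contribution ÷ (EBIT − I) = $13,323,248.20 ÷ $5,055,748.20 = 2.6353.
EPS therefore changes by 2.6353 × (-20.9%) = -55.1%.

-55.1%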